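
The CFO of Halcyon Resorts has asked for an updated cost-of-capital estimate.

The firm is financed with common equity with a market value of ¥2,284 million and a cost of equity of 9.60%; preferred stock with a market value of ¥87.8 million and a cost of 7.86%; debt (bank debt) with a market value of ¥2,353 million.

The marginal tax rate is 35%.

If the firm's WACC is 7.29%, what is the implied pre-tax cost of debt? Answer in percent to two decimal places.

7.73%

Total capital V = 2284 + 87.8 + 2353 = 4724.8.
Equity weight = 2284/4724.8 = 0.4834.
Preferred weight = 87.8/4724.8 = 0.0186.
Bank debt weight = 2353/4724.8 = 0.4980.
Equity contribution = 0.4834 × 9.6% = 4.6407%.
Preferred contribution = 0.0186 × 7.86% = 0.1461%.
Remaining for debt = 7.29% − 4.7868% = 2.5032%.
Rd × (1 − 35%) × 0.4980 = 2.5032%  ⇒  Rd = 7.7330%.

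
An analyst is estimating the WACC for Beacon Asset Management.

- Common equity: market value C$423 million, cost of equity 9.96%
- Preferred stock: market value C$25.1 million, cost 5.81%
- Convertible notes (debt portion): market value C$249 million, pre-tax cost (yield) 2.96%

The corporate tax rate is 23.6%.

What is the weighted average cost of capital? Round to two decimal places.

7.06%

Total capital V = 423 + 25.1 + 249 = 697.1.
Equity: weight = 423/697.1 = 0.6068; cost = 9.96%.
Preferred: weight = 25.1/697.1 = 0.0360; cost = 5.81%.
Convertible notes (debt portion): weight = 249/697.1 = 0.3572; after-tax cost = 2.96% × (1 − 23.6%) = 2.2614%.
WACC = 0.6068 × 9.9600% + 0.0360 × 5.8100% + 0.3572 × 2.2614% = 7.0607%.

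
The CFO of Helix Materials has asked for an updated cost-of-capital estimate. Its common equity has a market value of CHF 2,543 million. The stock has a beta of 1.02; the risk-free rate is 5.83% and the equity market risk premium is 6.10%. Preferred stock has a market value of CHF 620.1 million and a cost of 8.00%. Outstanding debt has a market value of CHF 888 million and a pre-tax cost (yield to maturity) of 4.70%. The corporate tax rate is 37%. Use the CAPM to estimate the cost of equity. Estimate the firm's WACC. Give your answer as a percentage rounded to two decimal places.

Cost of equity via CAPM: Re = 5.83% + 1.02 × 6.1% = 12.0520%.
Total capital V = 2543 + 620.1 + 888 = 4051.1.
Equity: weight = 2543/4051.1 = 0.6277; cost = 12.052%.
Preferred: weight = 620.1/4051.1 = 0.1531; cost = 8%.
Debt: weight = 888/4051.1 = 0.2192; after-tax cost = 4.7% × (1 − 37%) = 2.9610%.
WACC = 0.6277 × 12.0520% + 0.1531 × 8.0000% + 0.2192 × 2.9610% = 9.4390%.

9.44%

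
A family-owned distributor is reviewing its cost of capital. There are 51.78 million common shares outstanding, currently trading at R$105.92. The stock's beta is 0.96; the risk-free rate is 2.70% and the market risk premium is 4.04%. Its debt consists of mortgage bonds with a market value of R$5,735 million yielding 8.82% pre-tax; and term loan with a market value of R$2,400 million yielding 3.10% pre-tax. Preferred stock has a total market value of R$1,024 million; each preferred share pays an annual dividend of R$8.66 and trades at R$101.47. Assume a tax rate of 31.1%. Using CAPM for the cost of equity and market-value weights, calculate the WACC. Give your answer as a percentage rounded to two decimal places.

Cost of equity via CAPM: Re = 2.7% + 0.96 × 4.04% = 6.5784%.
Cost of preferred: Rp = 8.66 / 101.47 = 8.5345%.
Market value of equity E = 105.92 × 51.78m = 5484.5376m.
Total capital V = 5484.5376 + 1024 + 5735 + 2400 = 14643.5376.
Equity: weight = 5484.5376/14643.5376 = 0.3745; cost = 6.5784%.
Preferred: weight = 1024/14643.5376 = 0.0699; cost = 8.5345%.
Mortgage bonds: weight = 5735/14643.5376 = 0.3916; after-tax cost = 8.82% × (1 − 31.1%) = 6.0770%.
Term loan: weight = 2400/14643.5376 = 0.1639; after-tax cost = 3.1% × (1 − 31.1%) = 2.1359%.
WACC = 0.3745 × 6.5784% + 0.0699 × 8.5345% + 0.3916 × 6.0770% + 0.1639 × 2.1359% = 5.7907%.

5.79%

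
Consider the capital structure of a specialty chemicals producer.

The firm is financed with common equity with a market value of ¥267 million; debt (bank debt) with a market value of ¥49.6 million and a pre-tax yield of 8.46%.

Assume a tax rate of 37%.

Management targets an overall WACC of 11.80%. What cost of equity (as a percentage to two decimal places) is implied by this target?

13.00%

Total capital V = 267 + 49.6 = 316.6.
Equity weight = 267/316.6 = 0.8433.
Bank debt weight = 49.6/316.6 = 0.1567.
Debt contribution = 0.1567 × 8.46% × (1 − 37%) = 0.8350%.
Required equity contribution = 11.8% − 0.8350% = 10.9650%.
Re = 10.9650% / 0.8433 = 13.0020%.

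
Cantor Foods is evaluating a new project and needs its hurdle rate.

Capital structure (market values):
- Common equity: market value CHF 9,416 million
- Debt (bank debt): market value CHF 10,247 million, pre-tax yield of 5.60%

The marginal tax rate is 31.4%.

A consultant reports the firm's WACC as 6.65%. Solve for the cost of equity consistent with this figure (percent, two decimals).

9.71%

Total capital V = 9416 + 10247 = 19663.
Equity weight = 9416/19663 = 0.4789.
Bank debt weight = 10247/19663 = 0.5211.
Debt contribution = 0.5211 × 5.6% × (1 − 31.4%) = 2.0020%.
Required equity contribution = 6.65% − 2.0020% = 4.6480%.
Re = 4.6480% / 0.4789 = 9.7063%.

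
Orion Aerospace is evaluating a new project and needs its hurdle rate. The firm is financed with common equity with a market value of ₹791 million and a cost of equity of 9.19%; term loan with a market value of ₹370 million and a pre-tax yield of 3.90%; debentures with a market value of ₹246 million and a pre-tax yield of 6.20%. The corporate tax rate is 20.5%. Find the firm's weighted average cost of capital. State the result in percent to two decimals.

Total capital V = 791 + 370 + 246 = 1407.
Equity: weight = 791/1407 = 0.5622; cost = 9.19%.
Term loan: weight = 370/1407 = 0.2630; after-tax cost = 3.9% × (1 − 20.5%) = 3.1005%.
Debentures: weight = 246/1407 = 0.1748; after-tax cost = 6.2% × (1 − 20.5%) = 4.9290%.
WACC = 0.5622 × 9.1900% + 0.2630 × 3.1005% + 0.1748 × 4.9290% = 6.8436%.

6.84%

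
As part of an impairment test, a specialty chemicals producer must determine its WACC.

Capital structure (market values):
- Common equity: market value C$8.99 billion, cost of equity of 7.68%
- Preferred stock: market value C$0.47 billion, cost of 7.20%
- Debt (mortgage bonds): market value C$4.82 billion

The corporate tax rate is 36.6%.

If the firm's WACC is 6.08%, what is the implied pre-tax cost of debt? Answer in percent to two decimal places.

Total capital V = 8.99 + 0.47 + 4.82 = 14.28.
Equity weight = 8.99/14.28 = 0.6296.
Preferred weight = 0.47/14.28 = 0.0329.
Mortgage bonds weight = 4.82/14.28 = 0.3375.
Equity contribution = 0.6296 × 7.68% = 4.8350%.
Preferred contribution = 0.0329 × 7.2% = 0.2370%.
Remaining for debt = 6.08% − 5.0719% = 1.0081%.
Rd × (1 − 36.6%) × 0.3375 = 1.0081%  ⇒  Rd = 4.7107%.

4.71%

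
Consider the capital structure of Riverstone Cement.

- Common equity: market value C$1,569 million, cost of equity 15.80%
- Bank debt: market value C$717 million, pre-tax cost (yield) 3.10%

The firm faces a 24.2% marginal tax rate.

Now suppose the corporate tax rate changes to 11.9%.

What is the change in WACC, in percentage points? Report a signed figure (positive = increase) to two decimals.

Current WACC:
Total capital V = 1569 + 717 = 2286.
Equity: weight = 1569/2286 = 0.6864; cost = 15.8%.
Bank debt: weight = 717/2286 = 0.3136; after-tax cost = 3.1% × (1 − 24.2%) = 2.3498%.
WACC = 0.6864 × 15.8000% + 0.3136 × 2.3498% = 11.5814%.
After the change:
Total capital V = 1569 + 717 = 2286.
Equity: weight = 1569/2286 = 0.6864; cost = 15.8%.
Bank debt: weight = 717/2286 = 0.3136; after-tax cost = 3.1% × (1 − 11.9%) = 2.7311%.
WACC = 0.6864 × 15.8000% + 0.3136 × 2.7311% = 11.7010%.
Change in WACC = 11.7010% − 11.5814% = 0.1196 pp.

+0.12 pp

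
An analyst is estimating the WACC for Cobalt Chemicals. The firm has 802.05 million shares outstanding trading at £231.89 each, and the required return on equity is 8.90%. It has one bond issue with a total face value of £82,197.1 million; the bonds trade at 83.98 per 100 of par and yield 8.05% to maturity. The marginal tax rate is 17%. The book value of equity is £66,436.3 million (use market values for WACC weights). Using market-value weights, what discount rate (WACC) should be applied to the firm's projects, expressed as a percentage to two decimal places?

Market value of equity E = 231.89 × 802.05m = 185987.3745m. Market value of debt D = 82197.1m × 83.98/100 = 69029.12458m.
Total capital V = 185987.3745 + 69029.12458 = 255016.49908.
Equity: weight = 185987.3745/255016.49908 = 0.7293; cost = 8.9%.
Bonds outstanding: weight = 69029.12458/255016.49908 = 0.2707; after-tax cost = 8.05% × (1 − 17%) = 6.6815%.
WACC = 0.7293 × 8.9000% + 0.2707 × 6.6815% = 8.2995%.

8.30%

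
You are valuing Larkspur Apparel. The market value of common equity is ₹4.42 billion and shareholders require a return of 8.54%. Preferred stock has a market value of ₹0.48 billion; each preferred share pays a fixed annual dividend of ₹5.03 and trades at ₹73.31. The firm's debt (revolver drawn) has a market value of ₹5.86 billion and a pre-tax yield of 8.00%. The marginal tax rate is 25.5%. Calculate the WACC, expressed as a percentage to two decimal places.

Cost of preferred: Rp = 5.03 / 73.31 = 6.8613%.
Total capital V = 4.42 + 0.48 + 5.86 = 10.76.
Equity: weight = 4.42/10.76 = 0.4108; cost = 8.54%.
Preferred: weight = 0.48/10.76 = 0.0446; cost = 6.8613%.
Revolver drawn: weight = 5.86/10.76 = 0.5446; after-tax cost = 8% × (1 − 25.5%) = 5.9600%.
WACC = 0.4108 × 8.5400% + 0.0446 × 6.8613% + 0.5446 × 5.9600% = 7.0600%.

7.06%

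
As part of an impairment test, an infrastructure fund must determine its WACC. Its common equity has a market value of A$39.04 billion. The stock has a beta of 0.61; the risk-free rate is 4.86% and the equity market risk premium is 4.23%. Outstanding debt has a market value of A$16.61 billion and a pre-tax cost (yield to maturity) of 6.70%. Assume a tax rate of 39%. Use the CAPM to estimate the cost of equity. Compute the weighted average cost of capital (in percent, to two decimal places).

6.44%

Cost of equity via CAPM: Re = 4.86% + 0.61 × 4.23% = 7.4403%.
Total capital V = 39.04 + 16.61 = 55.65.
Equity: weight = 39.04/55.65 = 0.7015; cost = 7.4403%.
Debt: weight = 16.61/55.65 = 0.2985; after-tax cost = 6.7% × (1 − 39%) = 4.0870%.
WACC = 0.7015 × 7.4403% + 0.2985 × 4.0870% = 6.4394%.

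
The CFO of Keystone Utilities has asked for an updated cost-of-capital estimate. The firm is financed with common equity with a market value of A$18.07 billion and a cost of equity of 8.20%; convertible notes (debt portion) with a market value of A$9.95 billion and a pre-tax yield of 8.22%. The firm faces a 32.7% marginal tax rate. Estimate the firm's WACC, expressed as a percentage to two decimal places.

Total capital V = 18.07 + 9.95 = 28.02.
Equity: weight = 18.07/28.02 = 0.6449; cost = 8.2%.
Convertible notes (debt portion): weight = 9.95/28.02 = 0.3551; after-tax cost = 8.22% × (1 − 32.7%) = 5.5321%.
WACC = 0.6449 × 8.2000% + 0.3551 × 5.5321% = 7.2526%.

7.25%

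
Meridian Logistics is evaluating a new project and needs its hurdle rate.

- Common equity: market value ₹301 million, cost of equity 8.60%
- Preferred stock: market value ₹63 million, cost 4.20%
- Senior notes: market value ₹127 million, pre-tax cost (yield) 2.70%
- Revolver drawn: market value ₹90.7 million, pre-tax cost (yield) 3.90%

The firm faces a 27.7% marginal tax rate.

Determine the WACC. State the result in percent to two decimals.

5.77%

Total capital V = 301 + 63 + 127 + 90.7 = 581.7.
Equity: weight = 301/581.7 = 0.5174; cost = 8.6%.
Preferred: weight = 63/581.7 = 0.1083; cost = 4.2%.
Senior notes: weight = 127/581.7 = 0.2183; after-tax cost = 2.7% × (1 − 27.7%) = 1.9521%.
Revolver drawn: weight = 90.7/581.7 = 0.1559; after-tax cost = 3.9% × (1 − 27.7%) = 2.8197%.
WACC = 0.5174 × 8.6000% + 0.1083 × 4.2000% + 0.2183 × 1.9521% + 0.1559 × 2.8197% = 5.7708%.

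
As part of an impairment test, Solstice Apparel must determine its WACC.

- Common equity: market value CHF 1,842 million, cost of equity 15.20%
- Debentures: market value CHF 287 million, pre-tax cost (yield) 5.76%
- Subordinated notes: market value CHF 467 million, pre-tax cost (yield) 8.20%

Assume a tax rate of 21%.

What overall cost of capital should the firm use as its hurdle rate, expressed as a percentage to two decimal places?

12.45%

Total capital V = 1842 + 287 + 467 = 2596.
Equity: weight = 1842/2596 = 0.7096; cost = 15.2%.
Debentures: weight = 287/2596 = 0.1106; after-tax cost = 5.76% × (1 − 21%) = 4.5504%.
Subordinated notes: weight = 467/2596 = 0.1799; after-tax cost = 8.2% × (1 − 21%) = 6.4780%.
WACC = 0.7096 × 15.2000% + 0.1106 × 4.5504% + 0.1799 × 6.4780% = 12.4536%.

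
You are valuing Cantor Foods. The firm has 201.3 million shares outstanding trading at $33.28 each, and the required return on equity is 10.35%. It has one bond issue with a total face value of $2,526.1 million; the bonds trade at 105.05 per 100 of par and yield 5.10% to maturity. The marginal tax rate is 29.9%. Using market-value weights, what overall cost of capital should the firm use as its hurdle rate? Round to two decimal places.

8.43%

Market value of equity E = 33.28 × 201.3m = 6699.264m. Market value of debt D = 2526.1m × 105.05/100 = 2653.66805m.
Total capital V = 6699.264 + 2653.66805 = 9352.93205.
Equity: weight = 6699.264/9352.93205 = 0.7163; cost = 10.35%.
Bonds outstanding: weight = 2653.66805/9352.93205 = 0.2837; after-tax cost = 5.1% × (1 − 29.9%) = 3.5751%.
WACC = 0.7163 × 10.3500% + 0.2837 × 3.5751% = 8.4278%.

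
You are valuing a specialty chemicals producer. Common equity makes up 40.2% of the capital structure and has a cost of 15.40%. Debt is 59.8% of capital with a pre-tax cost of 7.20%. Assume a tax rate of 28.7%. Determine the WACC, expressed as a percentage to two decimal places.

After-tax cost of debt = 7.2% × (1 − 28.7%) = 5.1336%.
WACC = 0.402 × 15.4000% + 0.598 × 5.1336% = 9.2607%.

9.26%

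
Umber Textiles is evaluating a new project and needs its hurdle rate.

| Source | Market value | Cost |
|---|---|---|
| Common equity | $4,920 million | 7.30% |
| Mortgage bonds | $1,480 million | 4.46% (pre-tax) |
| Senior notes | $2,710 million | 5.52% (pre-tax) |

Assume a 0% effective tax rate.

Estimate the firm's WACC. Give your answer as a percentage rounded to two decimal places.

Total capital V = 4920 + 1480 + 2710 = 9110.
Equity: weight = 4920/9110 = 0.5401; cost = 7.3%.
Mortgage bonds: weight = 1480/9110 = 0.1625; after-tax cost = 4.46% × (1 − 0%) = 4.4600%.
Senior notes: weight = 2710/9110 = 0.2975; after-tax cost = 5.52% × (1 − 0%) = 5.5200%.
WACC = 0.5401 × 7.3000% + 0.1625 × 4.4600% + 0.2975 × 5.5200% = 6.3091%.

6.31%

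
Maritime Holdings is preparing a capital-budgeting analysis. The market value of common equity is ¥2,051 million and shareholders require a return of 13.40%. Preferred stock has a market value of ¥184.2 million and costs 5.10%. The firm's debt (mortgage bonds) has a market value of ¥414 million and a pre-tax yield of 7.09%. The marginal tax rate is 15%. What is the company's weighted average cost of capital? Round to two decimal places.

11.67%

Total capital V = 2051 + 184.2 + 414 = 2649.2.
Equity: weight = 2051/2649.2 = 0.7742; cost = 13.4%.
Preferred: weight = 184.2/2649.2 = 0.0695; cost = 5.1%.
Mortgage bonds: weight = 414/2649.2 = 0.1563; after-tax cost = 7.09% × (1 − 15%) = 6.0265%.
WACC = 0.7742 × 13.4000% + 0.0695 × 5.1000% + 0.1563 × 6.0265% = 11.6706%.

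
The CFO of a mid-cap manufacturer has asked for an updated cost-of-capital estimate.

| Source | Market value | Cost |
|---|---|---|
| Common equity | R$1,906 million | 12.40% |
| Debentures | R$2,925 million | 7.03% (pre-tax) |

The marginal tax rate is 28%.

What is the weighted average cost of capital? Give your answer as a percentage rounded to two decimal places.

7.96%

Total capital V = 1906 + 2925 = 4831.
Equity: weight = 1906/4831 = 0.3945; cost = 12.4%.
Debentures: weight = 2925/4831 = 0.6055; after-tax cost = 7.03% × (1 − 28%) = 5.0616%.
WACC = 0.3945 × 12.4000% + 0.6055 × 5.0616% = 7.9569%.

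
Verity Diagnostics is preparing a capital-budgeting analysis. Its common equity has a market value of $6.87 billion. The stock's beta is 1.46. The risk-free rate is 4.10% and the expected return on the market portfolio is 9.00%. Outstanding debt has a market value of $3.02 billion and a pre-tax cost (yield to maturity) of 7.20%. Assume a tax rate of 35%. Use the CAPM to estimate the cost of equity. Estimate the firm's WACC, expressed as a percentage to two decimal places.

Market risk premium = 9.0% − 4.1% = 4.9%.
Cost of equity via CAPM: Re = 4.1% + 1.46 × 4.9% = 11.2540%.
Total capital V = 6.87 + 3.02 = 9.89.
Equity: weight = 6.87/9.89 = 0.6946; cost = 11.254%.
Debt: weight = 3.02/9.89 = 0.3054; after-tax cost = 7.2% × (1 − 35%) = 4.6800%.
WACC = 0.6946 × 11.2540% + 0.3054 × 4.6800% = 9.2466%.

9.25%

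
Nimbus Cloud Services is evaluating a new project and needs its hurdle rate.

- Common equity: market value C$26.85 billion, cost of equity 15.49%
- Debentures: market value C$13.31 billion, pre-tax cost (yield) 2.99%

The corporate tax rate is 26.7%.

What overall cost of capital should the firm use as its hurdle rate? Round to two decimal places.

11.08%

Total capital V = 26.85 + 13.31 = 40.16.
Equity: weight = 26.85/40.16 = 0.6686; cost = 15.49%.
Debentures: weight = 13.31/40.16 = 0.3314; after-tax cost = 2.99% × (1 − 26.7%) = 2.1917%.
WACC = 0.6686 × 15.4900% + 0.3314 × 2.1917% = 11.0826%.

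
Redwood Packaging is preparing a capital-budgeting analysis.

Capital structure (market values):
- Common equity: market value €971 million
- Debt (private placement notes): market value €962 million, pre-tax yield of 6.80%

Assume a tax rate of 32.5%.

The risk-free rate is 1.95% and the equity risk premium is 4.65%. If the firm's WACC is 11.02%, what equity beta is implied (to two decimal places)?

Total capital V = 971 + 962 = 1933.
Equity weight = 971/1933 = 0.5023.
Private placement notes weight = 962/1933 = 0.4977.
Debt contribution = 0.4977 × 6.8% × (1 − 32.5%) = 2.2843%.
Required equity contribution = 11.02% − 2.2843% = 8.7357%  ⇒  Re = 17.3904%.
CAPM: 17.3904% = 1.95% + β × 4.65%  ⇒  β = 3.3205.

3.32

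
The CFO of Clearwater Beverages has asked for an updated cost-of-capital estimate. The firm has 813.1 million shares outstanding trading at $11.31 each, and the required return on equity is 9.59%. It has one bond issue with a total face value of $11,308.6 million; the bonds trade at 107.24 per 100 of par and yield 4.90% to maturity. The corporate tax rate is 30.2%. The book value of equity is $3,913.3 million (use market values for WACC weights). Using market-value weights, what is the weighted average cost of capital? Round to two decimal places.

6.08%

Market value of equity E = 11.31 × 813.1m = 9196.161m. Market value of debt D = 11308.6m × 107.24/100 = 12127.34264m.
Total capital V = 9196.161 + 12127.34264 = 21323.50364.
Equity: weight = 9196.161/21323.50364 = 0.4313; cost = 9.59%.
Bonds outstanding: weight = 12127.34264/21323.50364 = 0.5687; after-tax cost = 4.9% × (1 − 30.2%) = 3.4202%.
WACC = 0.4313 × 9.5900% + 0.5687 × 3.4202% = 6.0810%.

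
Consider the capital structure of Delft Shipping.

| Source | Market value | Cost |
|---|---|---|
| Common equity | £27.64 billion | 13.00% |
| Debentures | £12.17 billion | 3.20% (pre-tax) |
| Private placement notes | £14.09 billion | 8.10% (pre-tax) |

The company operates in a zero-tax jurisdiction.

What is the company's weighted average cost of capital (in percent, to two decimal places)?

Total capital V = 27.64 + 12.17 + 14.09 = 53.9.
Equity: weight = 27.64/53.9 = 0.5128; cost = 13%.
Debentures: weight = 12.17/53.9 = 0.2258; after-tax cost = 3.2% × (1 − 0%) = 3.2000%.
Private placement notes: weight = 14.09/53.9 = 0.2614; after-tax cost = 8.1% × (1 − 0%) = 8.1000%.
WACC = 0.5128 × 13.0000% + 0.2258 × 3.2000% + 0.2614 × 8.1000% = 9.5064%.

9.51%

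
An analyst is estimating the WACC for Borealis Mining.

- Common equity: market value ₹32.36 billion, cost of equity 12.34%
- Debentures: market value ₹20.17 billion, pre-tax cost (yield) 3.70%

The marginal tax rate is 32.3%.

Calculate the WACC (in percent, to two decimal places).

8.56%

Total capital V = 32.36 + 20.17 = 52.53.
Equity: weight = 32.36/52.53 = 0.6160; cost = 12.34%.
Debentures: weight = 20.17/52.53 = 0.3840; after-tax cost = 3.7% × (1 − 32.3%) = 2.5049%.
WACC = 0.6160 × 12.3400% + 0.3840 × 2.5049% = 8.5636%.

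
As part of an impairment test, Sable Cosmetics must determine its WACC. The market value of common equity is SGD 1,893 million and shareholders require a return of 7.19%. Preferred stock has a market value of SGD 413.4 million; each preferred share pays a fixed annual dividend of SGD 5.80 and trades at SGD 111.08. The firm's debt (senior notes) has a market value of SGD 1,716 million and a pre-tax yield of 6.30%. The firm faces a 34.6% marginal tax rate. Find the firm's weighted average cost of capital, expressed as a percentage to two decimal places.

Cost of preferred: Rp = 5.8 / 111.08 = 5.2215%.
Total capital V = 1893 + 413.4 + 1716 = 4022.4.
Equity: weight = 1893/4022.4 = 0.4706; cost = 7.19%.
Preferred: weight = 413.4/4022.4 = 0.1028; cost = 5.2215%.
Senior notes: weight = 1716/4022.4 = 0.4266; after-tax cost = 6.3% × (1 − 34.6%) = 4.1202%.
WACC = 0.4706 × 7.1900% + 0.1028 × 5.2215% + 0.4266 × 4.1202% = 5.6781%.

5.68%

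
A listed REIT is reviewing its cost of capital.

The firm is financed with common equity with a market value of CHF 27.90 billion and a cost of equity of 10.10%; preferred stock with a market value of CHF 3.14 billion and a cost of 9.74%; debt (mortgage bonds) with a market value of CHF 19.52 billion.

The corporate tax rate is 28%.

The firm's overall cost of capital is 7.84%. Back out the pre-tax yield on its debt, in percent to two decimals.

5.98%

Total capital V = 27.9 + 3.14 + 19.52 = 50.56.
Equity weight = 27.9/50.56 = 0.5518.
Preferred weight = 3.14/50.56 = 0.0621.
Mortgage bonds weight = 19.52/50.56 = 0.3861.
Equity contribution = 0.5518 × 10.1% = 5.5734%.
Preferred contribution = 0.0621 × 9.74% = 0.6049%.
Remaining for debt = 7.84% − 6.1783% = 1.6617%.
Rd × (1 − 28%) × 0.3861 = 1.6617%  ⇒  Rd = 5.9780%.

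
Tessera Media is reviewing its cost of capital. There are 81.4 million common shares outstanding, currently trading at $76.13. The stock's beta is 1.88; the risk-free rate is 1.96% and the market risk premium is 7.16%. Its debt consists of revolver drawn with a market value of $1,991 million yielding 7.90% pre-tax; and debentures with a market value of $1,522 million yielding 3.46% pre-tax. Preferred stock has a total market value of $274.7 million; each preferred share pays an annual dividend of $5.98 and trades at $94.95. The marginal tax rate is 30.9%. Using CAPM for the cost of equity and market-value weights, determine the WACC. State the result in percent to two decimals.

Cost of equity via CAPM: Re = 1.96% + 1.88 × 7.16% = 15.4208%.
Cost of preferred: Rp = 5.98 / 94.95 = 6.2981%.
Market value of equity E = 76.13 × 81.4m = 6196.982m.
Total capital V = 6196.982 + 274.7 + 1991 + 1522 = 9984.682.
Equity: weight = 6196.982/9984.682 = 0.6206; cost = 15.4208%.
Preferred: weight = 274.7/9984.682 = 0.0275; cost = 6.2981%.
Revolver drawn: weight = 1991/9984.682 = 0.1994; after-tax cost = 7.9% × (1 − 30.9%) = 5.4589%.
Debentures: weight = 1522/9984.682 = 0.1524; after-tax cost = 3.46% × (1 − 30.9%) = 2.3909%.
WACC = 0.6206 × 15.4208% + 0.0275 × 6.2981% + 0.1994 × 5.4589% + 0.1524 × 2.3909% = 11.1972%.

11.20%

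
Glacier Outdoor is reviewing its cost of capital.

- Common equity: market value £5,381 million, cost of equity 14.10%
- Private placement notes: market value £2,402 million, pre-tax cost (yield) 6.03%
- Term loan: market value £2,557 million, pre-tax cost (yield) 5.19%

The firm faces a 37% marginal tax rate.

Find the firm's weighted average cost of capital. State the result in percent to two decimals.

9.03%

Total capital V = 5381 + 2402 + 2557 = 10340.
Equity: weight = 5381/10340 = 0.5204; cost = 14.1%.
Private placement notes: weight = 2402/10340 = 0.2323; after-tax cost = 6.03% × (1 − 37%) = 3.7989%.
Term loan: weight = 2557/10340 = 0.2473; after-tax cost = 5.19% × (1 − 37%) = 3.2697%.
WACC = 0.5204 × 14.1000% + 0.2323 × 3.7989% + 0.2473 × 3.2697% = 9.0288%.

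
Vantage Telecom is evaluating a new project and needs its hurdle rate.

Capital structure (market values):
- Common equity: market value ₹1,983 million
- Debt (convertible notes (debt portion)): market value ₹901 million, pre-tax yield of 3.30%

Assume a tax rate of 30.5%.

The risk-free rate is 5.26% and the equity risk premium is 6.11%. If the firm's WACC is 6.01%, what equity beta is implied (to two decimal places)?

0.40

Total capital V = 1983 + 901 = 2884.
Equity weight = 1983/2884 = 0.6876.
Convertible notes (debt portion) weight = 901/2884 = 0.3124.
Debt contribution = 0.3124 × 3.3% × (1 − 30.5%) = 0.7165%.
Required equity contribution = 6.01% − 0.7165% = 5.2935%  ⇒  Re = 7.6986%.
CAPM: 7.6986% = 5.26% + β × 6.11%  ⇒  β = 0.3991.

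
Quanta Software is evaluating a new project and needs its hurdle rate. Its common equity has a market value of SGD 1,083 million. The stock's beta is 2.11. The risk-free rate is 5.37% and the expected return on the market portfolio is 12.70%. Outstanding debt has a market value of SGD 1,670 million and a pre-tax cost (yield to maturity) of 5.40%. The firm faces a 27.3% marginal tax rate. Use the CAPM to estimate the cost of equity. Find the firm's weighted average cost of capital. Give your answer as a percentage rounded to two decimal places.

Market risk premium = 12.7% − 5.37% = 7.33%.
Cost of equity via CAPM: Re = 5.37% + 2.11 × 7.33% = 20.8363%.
Total capital V = 1083 + 1670 = 2753.
Equity: weight = 1083/2753 = 0.3934; cost = 20.8363%.
Debt: weight = 1670/2753 = 0.6066; after-tax cost = 5.4% × (1 − 27.3%) = 3.9258%.
WACC = 0.3934 × 20.8363% + 0.6066 × 3.9258% = 10.5782%.

10.58%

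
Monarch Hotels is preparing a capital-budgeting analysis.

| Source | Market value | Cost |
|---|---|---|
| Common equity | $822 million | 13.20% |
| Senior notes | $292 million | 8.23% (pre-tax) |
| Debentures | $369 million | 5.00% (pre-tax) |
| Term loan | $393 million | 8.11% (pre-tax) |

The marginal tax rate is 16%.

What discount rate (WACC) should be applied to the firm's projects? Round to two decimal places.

Total capital V = 822 + 292 + 369 + 393 = 1876.
Equity: weight = 822/1876 = 0.4382; cost = 13.2%.
Senior notes: weight = 292/1876 = 0.1557; after-tax cost = 8.23% × (1 − 16%) = 6.9132%.
Debentures: weight = 369/1876 = 0.1967; after-tax cost = 5% × (1 − 16%) = 4.2000%.
Term loan: weight = 393/1876 = 0.2095; after-tax cost = 8.11% × (1 − 16%) = 6.8124%.
WACC = 0.4382 × 13.2000% + 0.1557 × 6.9132% + 0.1967 × 4.2000% + 0.2095 × 6.8124% = 9.1131%.

9.11%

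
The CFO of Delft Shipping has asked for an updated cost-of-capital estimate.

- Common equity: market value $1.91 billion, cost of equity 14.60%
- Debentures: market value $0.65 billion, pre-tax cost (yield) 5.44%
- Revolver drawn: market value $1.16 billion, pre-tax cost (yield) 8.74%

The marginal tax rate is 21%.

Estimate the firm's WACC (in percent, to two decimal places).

10.40%

Total capital V = 1.91 + 0.65 + 1.16 = 3.72.
Equity: weight = 1.91/3.72 = 0.5134; cost = 14.6%.
Debentures: weight = 0.65/3.72 = 0.1747; after-tax cost = 5.44% × (1 − 21%) = 4.2976%.
Revolver drawn: weight = 1.16/3.72 = 0.3118; after-tax cost = 8.74% × (1 − 21%) = 6.9046%.
WACC = 0.5134 × 14.6000% + 0.1747 × 4.2976% + 0.3118 × 6.9046% = 10.4002%.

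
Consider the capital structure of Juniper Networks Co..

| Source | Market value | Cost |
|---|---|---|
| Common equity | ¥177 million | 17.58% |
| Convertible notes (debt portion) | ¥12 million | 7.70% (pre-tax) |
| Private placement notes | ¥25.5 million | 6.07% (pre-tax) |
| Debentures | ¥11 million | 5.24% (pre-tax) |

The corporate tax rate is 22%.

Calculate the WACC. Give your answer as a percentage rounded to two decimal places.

14.85%

Total capital V = 177 + 12 + 25.5 + 11 = 225.5.
Equity: weight = 177/225.5 = 0.7849; cost = 17.58%.
Convertible notes (debt portion): weight = 12/225.5 = 0.0532; after-tax cost = 7.7% × (1 − 22%) = 6.0060%.
Private placement notes: weight = 25.5/225.5 = 0.1131; after-tax cost = 6.07% × (1 − 22%) = 4.7346%.
Debentures: weight = 11/225.5 = 0.0488; after-tax cost = 5.24% × (1 − 22%) = 4.0872%.
WACC = 0.7849 × 17.5800% + 0.0532 × 6.0060% + 0.1131 × 4.7346% + 0.0488 × 4.0872% = 14.8533%.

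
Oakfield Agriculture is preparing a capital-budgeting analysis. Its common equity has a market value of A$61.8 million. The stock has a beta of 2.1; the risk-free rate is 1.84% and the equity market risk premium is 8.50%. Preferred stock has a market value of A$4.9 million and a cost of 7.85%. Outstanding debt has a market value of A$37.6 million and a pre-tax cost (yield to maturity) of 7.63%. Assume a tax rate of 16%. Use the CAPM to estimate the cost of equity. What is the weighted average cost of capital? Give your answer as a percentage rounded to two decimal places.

14.35%

Cost of equity via CAPM: Re = 1.84% + 2.1 × 8.5% = 19.6900%.
Total capital V = 61.8 + 4.9 + 37.6 = 104.3.
Equity: weight = 61.8/104.3 = 0.5925; cost = 19.69%.
Preferred: weight = 4.9/104.3 = 0.0470; cost = 7.85%.
Debt: weight = 37.6/104.3 = 0.3605; after-tax cost = 7.63% × (1 − 16%) = 6.4092%.
WACC = 0.5925 × 19.6900% + 0.0470 × 7.8500% + 0.3605 × 6.4092% = 14.3460%.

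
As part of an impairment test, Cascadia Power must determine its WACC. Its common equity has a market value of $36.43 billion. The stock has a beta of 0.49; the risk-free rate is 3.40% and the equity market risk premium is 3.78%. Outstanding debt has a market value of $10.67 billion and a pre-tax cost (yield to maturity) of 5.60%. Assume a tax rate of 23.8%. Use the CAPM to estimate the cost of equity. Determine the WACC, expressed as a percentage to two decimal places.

Cost of equity via CAPM: Re = 3.4% + 0.49 × 3.78% = 5.2522%.
Total capital V = 36.43 + 10.67 = 47.1.
Equity: weight = 36.43/47.1 = 0.7735; cost = 5.2522%.
Debt: weight = 10.67/47.1 = 0.2265; after-tax cost = 5.6% × (1 − 23.8%) = 4.2672%.
WACC = 0.7735 × 5.2522% + 0.2265 × 4.2672% = 5.0291%.

5.03%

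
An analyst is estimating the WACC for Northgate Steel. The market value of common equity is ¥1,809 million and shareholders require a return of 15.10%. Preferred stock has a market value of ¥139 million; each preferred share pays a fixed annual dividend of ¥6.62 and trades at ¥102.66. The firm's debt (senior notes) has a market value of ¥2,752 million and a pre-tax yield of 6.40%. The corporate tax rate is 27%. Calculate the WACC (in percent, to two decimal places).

8.74%

Cost of preferred: Rp = 6.62 / 102.66 = 6.4485%.
Total capital V = 1809 + 139 + 2752 = 4700.
Equity: weight = 1809/4700 = 0.3849; cost = 15.1%.
Preferred: weight = 139/4700 = 0.0296; cost = 6.4485%.
Senior notes: weight = 2752/4700 = 0.5855; after-tax cost = 6.4% × (1 − 27%) = 4.6720%.
WACC = 0.3849 × 15.1000% + 0.0296 × 6.4485% + 0.5855 × 4.6720% = 8.7382%.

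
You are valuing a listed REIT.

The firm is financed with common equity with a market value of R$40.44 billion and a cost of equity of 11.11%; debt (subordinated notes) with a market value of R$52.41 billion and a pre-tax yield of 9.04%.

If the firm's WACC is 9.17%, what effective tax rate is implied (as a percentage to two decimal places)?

15.12%

Total capital V = 40.44 + 52.41 = 92.85.
Equity weight = 40.44/92.85 = 0.4355.
Subordinated notes weight = 52.41/92.85 = 0.5645.
Equity contribution = 0.4355 × 11.11% = 4.8389%.
Debt contribution must be 9.17% − 4.8389% = 4.3311%.
0.5645 × 9.04% × (1 − T) = 4.3311%  ⇒  (1 − T) = 0.8488.
T = 15.1208%.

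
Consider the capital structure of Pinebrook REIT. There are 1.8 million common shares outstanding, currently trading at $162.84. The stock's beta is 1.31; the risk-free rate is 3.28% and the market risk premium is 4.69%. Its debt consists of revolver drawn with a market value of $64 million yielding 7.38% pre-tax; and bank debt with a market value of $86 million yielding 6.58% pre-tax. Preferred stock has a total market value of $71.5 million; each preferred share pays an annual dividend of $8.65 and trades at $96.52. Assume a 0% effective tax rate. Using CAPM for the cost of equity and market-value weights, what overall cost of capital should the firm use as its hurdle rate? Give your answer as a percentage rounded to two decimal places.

8.63%

Cost of equity via CAPM: Re = 3.28% + 1.31 × 4.69% = 9.4239%.
Cost of preferred: Rp = 8.65 / 96.52 = 8.9619%.
Market value of equity E = 162.84 × 1.8m = 293.112m.
Total capital V = 293.112 + 71.5 + 64 + 86 = 514.612.
Equity: weight = 293.112/514.612 = 0.5696; cost = 9.4239%.
Preferred: weight = 71.5/514.612 = 0.1389; cost = 8.9619%.
Revolver drawn: weight = 64/514.612 = 0.1244; after-tax cost = 7.38% × (1 − 0%) = 7.3800%.
Bank debt: weight = 86/514.612 = 0.1671; after-tax cost = 6.58% × (1 − 0%) = 6.5800%.
WACC = 0.5696 × 9.4239% + 0.1389 × 8.9619% + 0.1244 × 7.3800% + 0.1671 × 6.5800% = 8.6303%.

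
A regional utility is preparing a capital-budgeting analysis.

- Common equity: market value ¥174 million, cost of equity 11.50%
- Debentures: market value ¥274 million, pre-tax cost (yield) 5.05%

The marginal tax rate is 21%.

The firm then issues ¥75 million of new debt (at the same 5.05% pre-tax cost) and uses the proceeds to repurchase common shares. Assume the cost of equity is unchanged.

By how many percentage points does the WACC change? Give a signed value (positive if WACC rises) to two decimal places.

-1.26 pp

Current WACC:
Total capital V = 174 + 274 = 448.
Equity: weight = 174/448 = 0.3884; cost = 11.5%.
Debentures: weight = 274/448 = 0.6116; after-tax cost = 5.05% × (1 − 21%) = 3.9895%.
WACC = 0.3884 × 11.5000% + 0.6116 × 3.9895% = 6.9065%.
After the change:
Total capital V = 99 + 349 = 448.
Equity: weight = 99/448 = 0.2210; cost = 11.5%.
Debentures: weight = 349/448 = 0.7790; after-tax cost = 5.05% × (1 − 21%) = 3.9895%.
WACC = 0.2210 × 11.5000% + 0.7790 × 3.9895% = 5.6492%.
Change in WACC = 5.6492% − 6.9065% = -1.2573 pp.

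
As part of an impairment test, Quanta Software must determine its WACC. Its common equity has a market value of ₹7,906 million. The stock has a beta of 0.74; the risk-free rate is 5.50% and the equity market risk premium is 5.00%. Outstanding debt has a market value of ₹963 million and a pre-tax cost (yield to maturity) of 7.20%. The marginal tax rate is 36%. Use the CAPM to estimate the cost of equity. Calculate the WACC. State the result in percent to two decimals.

8.70%

Cost of equity via CAPM: Re = 5.5% + 0.74 × 5.0% = 9.2000%.
Total capital V = 7906 + 963 = 8869.
Equity: weight = 7906/8869 = 0.8914; cost = 9.2%.
Debt: weight = 963/8869 = 0.1086; after-tax cost = 7.2% × (1 − 36%) = 4.6080%.
WACC = 0.8914 × 9.2000% + 0.1086 × 4.6080% = 8.7014%.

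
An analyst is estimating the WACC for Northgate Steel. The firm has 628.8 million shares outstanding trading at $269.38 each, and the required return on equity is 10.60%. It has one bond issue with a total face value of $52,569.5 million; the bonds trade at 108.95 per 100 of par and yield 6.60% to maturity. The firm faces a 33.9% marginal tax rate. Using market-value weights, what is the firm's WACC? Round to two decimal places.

9.02%

Market value of equity E = 269.38 × 628.8m = 169386.144m. Market value of debt D = 52569.5m × 108.95/100 = 57274.47025m.
Total capital V = 169386.144 + 57274.47025 = 226660.61425.
Equity: weight = 169386.144/226660.61425 = 0.7473; cost = 10.6%.
Bonds outstanding: weight = 57274.47025/226660.61425 = 0.2527; after-tax cost = 6.6% × (1 − 33.9%) = 4.3626%.
WACC = 0.7473 × 10.6000% + 0.2527 × 4.3626% = 9.0239%.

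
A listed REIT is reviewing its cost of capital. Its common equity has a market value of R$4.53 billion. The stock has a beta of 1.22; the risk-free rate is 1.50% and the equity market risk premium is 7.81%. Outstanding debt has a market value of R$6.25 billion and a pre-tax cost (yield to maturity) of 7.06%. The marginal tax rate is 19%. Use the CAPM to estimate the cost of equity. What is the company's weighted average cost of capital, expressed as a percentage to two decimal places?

7.95%

Cost of equity via CAPM: Re = 1.5% + 1.22 × 7.81% = 11.0282%.
Total capital V = 4.53 + 6.25 = 10.78.
Equity: weight = 4.53/10.78 = 0.4202; cost = 11.0282%.
Debt: weight = 6.25/10.78 = 0.5798; after-tax cost = 7.06% × (1 − 19%) = 5.7186%.
WACC = 0.4202 × 11.0282% + 0.5798 × 5.7186% = 7.9498%.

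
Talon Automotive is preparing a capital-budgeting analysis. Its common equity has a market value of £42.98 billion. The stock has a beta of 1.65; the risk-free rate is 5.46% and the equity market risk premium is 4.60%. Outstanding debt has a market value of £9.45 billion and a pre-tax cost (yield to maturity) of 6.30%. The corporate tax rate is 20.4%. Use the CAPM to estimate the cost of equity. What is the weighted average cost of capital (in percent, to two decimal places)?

11.60%

Cost of equity via CAPM: Re = 5.46% + 1.65 × 4.6% = 13.0500%.
Total capital V = 42.98 + 9.45 = 52.43.
Equity: weight = 42.98/52.43 = 0.8198; cost = 13.05%.
Debt: weight = 9.45/52.43 = 0.1802; after-tax cost = 6.3% × (1 − 20.4%) = 5.0148%.
WACC = 0.8198 × 13.0500% + 0.1802 × 5.0148% = 11.6017%.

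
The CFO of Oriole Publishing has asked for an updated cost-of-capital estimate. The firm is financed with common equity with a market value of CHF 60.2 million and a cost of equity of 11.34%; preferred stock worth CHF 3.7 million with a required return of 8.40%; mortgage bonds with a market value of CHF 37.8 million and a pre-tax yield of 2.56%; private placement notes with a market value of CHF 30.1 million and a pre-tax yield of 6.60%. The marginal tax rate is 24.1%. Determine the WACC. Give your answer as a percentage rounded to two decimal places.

Total capital V = 60.2 + 3.7 + 37.8 + 30.1 = 131.8.
Equity: weight = 60.2/131.8 = 0.4568; cost = 11.34%.
Preferred: weight = 3.7/131.8 = 0.0281; cost = 8.4%.
Mortgage bonds: weight = 37.8/131.8 = 0.2868; after-tax cost = 2.56% × (1 − 24.1%) = 1.9430%.
Private placement notes: weight = 30.1/131.8 = 0.2284; after-tax cost = 6.6% × (1 − 24.1%) = 5.0094%.
WACC = 0.4568 × 11.3400% + 0.0281 × 8.4000% + 0.2868 × 1.9430% + 0.2284 × 5.0094% = 7.1167%.

7.12%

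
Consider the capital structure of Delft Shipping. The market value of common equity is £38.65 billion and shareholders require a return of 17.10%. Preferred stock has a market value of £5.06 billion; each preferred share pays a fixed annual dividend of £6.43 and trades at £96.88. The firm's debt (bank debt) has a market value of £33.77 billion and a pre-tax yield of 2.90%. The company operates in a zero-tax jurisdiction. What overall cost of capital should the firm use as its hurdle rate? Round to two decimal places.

Cost of preferred: Rp = 6.43 / 96.88 = 6.6371%.
Total capital V = 38.65 + 5.06 + 33.77 = 77.48.
Equity: weight = 38.65/77.48 = 0.4988; cost = 17.1%.
Preferred: weight = 5.06/77.48 = 0.0653; cost = 6.6371%.
Bank debt: weight = 33.77/77.48 = 0.4359; after-tax cost = 2.9% × (1 − 0%) = 2.9000%.
WACC = 0.4988 × 17.1000% + 0.0653 × 6.6371% + 0.4359 × 2.9000% = 10.2276%.

10.23%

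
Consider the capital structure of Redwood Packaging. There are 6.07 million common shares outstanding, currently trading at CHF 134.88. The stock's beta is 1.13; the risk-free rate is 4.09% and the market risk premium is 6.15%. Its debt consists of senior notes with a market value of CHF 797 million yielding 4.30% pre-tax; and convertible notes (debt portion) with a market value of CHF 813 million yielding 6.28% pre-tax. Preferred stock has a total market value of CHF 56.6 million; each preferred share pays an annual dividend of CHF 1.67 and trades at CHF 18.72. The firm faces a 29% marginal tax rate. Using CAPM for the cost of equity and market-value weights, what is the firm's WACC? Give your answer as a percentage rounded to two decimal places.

Cost of equity via CAPM: Re = 4.09% + 1.13 × 6.15% = 11.0395%.
Cost of preferred: Rp = 1.67 / 18.72 = 8.9209%.
Market value of equity E = 134.88 × 6.07m = 818.7216m.
Total capital V = 818.7216 + 56.6 + 797 + 813 = 2485.3216.
Equity: weight = 818.7216/2485.3216 = 0.3294; cost = 11.0395%.
Preferred: weight = 56.6/2485.3216 = 0.0228; cost = 8.9209%.
Senior notes: weight = 797/2485.3216 = 0.3207; after-tax cost = 4.3% × (1 − 29%) = 3.0530%.
Convertible notes (debt portion): weight = 813/2485.3216 = 0.3271; after-tax cost = 6.28% × (1 − 29%) = 4.4588%.
WACC = 0.3294 × 11.0395% + 0.0228 × 8.9209% + 0.3207 × 3.0530% + 0.3271 × 4.4588% = 6.2774%.

6.28%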